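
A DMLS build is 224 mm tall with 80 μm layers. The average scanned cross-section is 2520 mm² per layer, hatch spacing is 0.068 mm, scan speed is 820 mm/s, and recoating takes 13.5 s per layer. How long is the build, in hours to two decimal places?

45.65 hours

Layer count = ceil(224 / 0.08) = 2800.
Per-layer scan distance = 2520 / 0.068 = 37058.8 mm.
Laser time per layer: 37058.8 / 820 → 45.1937 s.
Time per layer = 45.1937 + 13.5 = 58.6937 s.
Total: 2800 × 58.6937 s = 164342.36 s → 45.65 hours.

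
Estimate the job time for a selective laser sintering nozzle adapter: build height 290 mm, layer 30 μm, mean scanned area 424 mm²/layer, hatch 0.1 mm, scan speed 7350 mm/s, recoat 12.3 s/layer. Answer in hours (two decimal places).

Layers = ⌈290/0.03⌉ = 9667.
Hatch length per layer: 424 / 0.1 → 4240 mm.
Laser time per layer = 4240 / 7350, so 0.5769 s.
Time per layer = 0.5769 + 12.3 = 12.8769 s.
Total: 9667 × 12.8769 s = 124480.9923 s → 34.58 hours.

34.58 hours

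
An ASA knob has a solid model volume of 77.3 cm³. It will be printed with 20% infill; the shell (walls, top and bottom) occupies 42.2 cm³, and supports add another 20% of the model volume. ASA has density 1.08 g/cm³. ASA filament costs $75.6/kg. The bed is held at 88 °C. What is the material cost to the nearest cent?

$5.28

Infill region: 77.3 − 42.2 → 35.1 cm³.
Infill volume = 0.20 × 35.1, so 7.02 cm³.
Support: 0.20 × 77.3 → 15.46 cm³.
Total printed volume = 42.2 + 7.02 + 15.46, so 64.68 cm³.
Mass = 64.68 × 1.08 = 69.8544 g.
Cost = 69.8544 g / 1000 × $75.6/kg = $5.28.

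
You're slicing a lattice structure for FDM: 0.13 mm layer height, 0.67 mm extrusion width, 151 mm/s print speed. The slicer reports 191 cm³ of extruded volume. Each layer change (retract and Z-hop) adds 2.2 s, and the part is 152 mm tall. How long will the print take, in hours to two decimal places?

Bead cross-section = 0.13 × 0.67 = 0.0871 mm².
Total extruded path = 191000/0.0871 = 2192881.7 mm.
Time extruding: 2192881.7 / 151 → 14522.4 s.
Number of layers: 152 / 0.13 → 1170 (rounded up).
Layer-change overhead = 1170 × 2.2, so 2574 s.
Altogether 14522.4 + 2574 = 17096.4 s, i.e. 4.75 hours.

4.75 hours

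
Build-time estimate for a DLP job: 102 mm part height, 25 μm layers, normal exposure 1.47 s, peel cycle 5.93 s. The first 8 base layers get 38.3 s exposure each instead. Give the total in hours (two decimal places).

8.47 hours

Layers = ⌈102/0.025⌉ = 4080.
Base layers: 8 × (38.3 + 5.93) → 353.84 s.
Remaining layers: 4072 × (1.47 + 5.93) → 30132.8 s.
Sum: 353.84 + 30132.8 = 30486.64 s → 8.47 hours.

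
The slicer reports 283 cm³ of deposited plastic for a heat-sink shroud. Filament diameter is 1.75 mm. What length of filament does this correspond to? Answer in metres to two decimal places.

Filament cross-section = π × (1.75/2)² = 2.4053 mm².
Length = 283 cm³ / 2.4053 mm² = 283000 / 2.4053 = 117656.84 mm = 117.66 m.

117.66 m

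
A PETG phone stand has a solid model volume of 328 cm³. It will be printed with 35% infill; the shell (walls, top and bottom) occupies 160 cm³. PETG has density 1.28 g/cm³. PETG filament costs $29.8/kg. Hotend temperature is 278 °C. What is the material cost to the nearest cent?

Interior volume = 328 − 160, so 168 cm³.
Infill deposited: 0.35 × 168 → 58.8 cm³.
Deposited volume = 160 + 58.8 = 218.8 cm³.
Mass: 218.8 × 1.28 → 280.064 g.
At $29.8/kg: 280.064/1000 × 29.8 = $8.35.

$8.35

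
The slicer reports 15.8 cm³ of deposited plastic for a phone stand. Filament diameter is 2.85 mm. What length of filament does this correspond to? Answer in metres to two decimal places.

2.48 m

A = π r² = π × 1.425² = 6.3794 mm².
Length = 15.8 cm³ / 6.3794 mm² = 15800 / 6.3794 = 2476.72 mm = 2.48 m.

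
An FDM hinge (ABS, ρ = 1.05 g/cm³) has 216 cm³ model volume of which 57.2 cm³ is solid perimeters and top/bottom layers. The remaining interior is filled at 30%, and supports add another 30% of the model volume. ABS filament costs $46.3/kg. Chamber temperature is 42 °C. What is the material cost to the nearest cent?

$8.25

Infill region: 216 − 57.2 → 158.8 cm³.
Infill volume: 0.30 × 158.8 → 47.64 cm³.
Support = 0.30 × 216, so 64.8 cm³.
Total extruded = 57.2 + 47.64 + 64.8 = 169.64 cm³.
Mass: 169.64 × 1.05 → 178.122 g.
At $46.3/kg: 178.122/1000 × 46.3 = $8.25.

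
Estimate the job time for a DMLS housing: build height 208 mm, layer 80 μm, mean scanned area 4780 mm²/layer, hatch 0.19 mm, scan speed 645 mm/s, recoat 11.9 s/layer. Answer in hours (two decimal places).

Number of layers: 208 / 0.08 → 2600 (rounded up).
Scan path per layer = 4780 / 0.19, so 25157.9 mm.
Laser time per layer = 25157.9 / 645 = 39.0045 s.
Layer cycle: 39.0045 + 11.9 → 50.9045 s.
2600 layers × 50.9045 s/layer = 132351.7 s, i.e. 36.76 hours.

36.76 hours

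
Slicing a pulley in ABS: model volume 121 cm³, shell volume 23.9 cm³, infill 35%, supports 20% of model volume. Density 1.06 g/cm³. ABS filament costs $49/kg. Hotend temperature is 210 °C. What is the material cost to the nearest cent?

$4.26

Infill region = 121 − 23.9, so 97.1 cm³.
Infill volume = 0.35 × 97.1 = 33.985 cm³.
Support: 0.20 × 121 → 24.2 cm³.
Total extruded = 23.9 + 33.985 + 24.2 = 82.085 cm³.
Mass = 82.085 × 1.06, so 87.0101 g.
At $49/kg: 87.0101/1000 × 49 = $4.26.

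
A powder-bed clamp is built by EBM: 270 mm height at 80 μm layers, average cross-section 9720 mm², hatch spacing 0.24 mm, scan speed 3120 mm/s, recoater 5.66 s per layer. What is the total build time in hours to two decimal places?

Number of layers: 270 / 0.08 → 3375 (rounded up).
Hatch length per layer = 9720 / 0.24, so 40500 mm.
Beam time per layer: 40500 / 3120 → 12.9808 s.
Layer cycle = 12.9808 + 5.66, so 18.6408 s.
Total: 3375 × 18.6408 s = 62912.7 s → 17.48 hours.

17.48 hours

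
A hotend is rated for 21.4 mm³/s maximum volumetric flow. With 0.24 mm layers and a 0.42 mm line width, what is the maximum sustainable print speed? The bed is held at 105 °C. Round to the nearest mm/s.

212 mm/s

A = 0.24 × 0.42 = 0.1008 mm².
Max speed = 21.4 / 0.1008 = 212.30 ≈ 212 mm/s.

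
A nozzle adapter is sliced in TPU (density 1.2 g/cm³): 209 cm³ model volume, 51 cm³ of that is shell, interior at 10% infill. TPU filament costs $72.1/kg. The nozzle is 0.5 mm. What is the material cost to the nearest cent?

Volume inside the shell: 209 − 51 → 158 cm³.
Infill volume = 0.10 × 158, so 15.8 cm³.
Total printed volume = 51 + 15.8, so 66.8 cm³.
Mass: 66.8 × 1.2 → 80.16 g.
At $72.1/kg: 80.16/1000 × 72.1 = $5.78.

$5.78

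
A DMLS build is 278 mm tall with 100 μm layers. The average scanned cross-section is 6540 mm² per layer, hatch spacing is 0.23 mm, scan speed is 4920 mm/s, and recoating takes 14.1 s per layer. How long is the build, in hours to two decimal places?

15.35 hours

Layer count = ceil(278 / 0.1) = 2780.
Scan path per layer = 6540 / 0.23 = 28434.8 mm.
Scan time per layer = 28434.8 / 4920, so 5.7794 s.
Layer cycle = 5.7794 + 14.1 = 19.8794 s.
Total: 2780 × 19.8794 s = 55264.732 s → 15.35 hours.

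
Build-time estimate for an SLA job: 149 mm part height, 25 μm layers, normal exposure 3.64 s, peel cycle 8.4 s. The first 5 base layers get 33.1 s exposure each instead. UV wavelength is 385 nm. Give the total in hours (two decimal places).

Number of layers: 149 / 0.025 → 5960 (rounded up).
Base layers: 5 × (33.1 + 8.4) → 207.5 s.
Remaining layers = 5955 × (3.64 + 8.4) = 71698.2 s.
Total = 207.5 + 71698.2 = 71905.7 s = 19.97 hours.

19.97 hours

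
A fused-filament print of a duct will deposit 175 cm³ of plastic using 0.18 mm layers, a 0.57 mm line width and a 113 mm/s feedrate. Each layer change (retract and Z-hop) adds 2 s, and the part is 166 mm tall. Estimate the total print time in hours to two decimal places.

4.71 hours

Bead cross-section: 0.18 × 0.57 → 0.1026 mm².
Path length: 175000 mm³ / 0.1026 mm² → 1705653 mm.
Print-move time: 1705653 / 113 → 15094.3 s.
Layer count = ceil(166 / 0.18) = 923.
Layer-change overhead: 923 × 2 → 1846 s.
Total = 15094.3 + 1846 = 16940.3 s = 4.71 hours.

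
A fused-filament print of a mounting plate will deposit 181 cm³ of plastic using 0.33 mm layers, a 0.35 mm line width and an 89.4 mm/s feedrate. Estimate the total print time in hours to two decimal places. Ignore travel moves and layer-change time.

Bead cross-section = 0.33 × 0.35, so 0.1155 mm².
Total extruded path = 181000/0.1155 = 1567099.6 mm.
Time extruding: 1567099.6 / 89.4 → 17529.1 s.
That's 17529.1 s → 4.87 hours.

4.87 hours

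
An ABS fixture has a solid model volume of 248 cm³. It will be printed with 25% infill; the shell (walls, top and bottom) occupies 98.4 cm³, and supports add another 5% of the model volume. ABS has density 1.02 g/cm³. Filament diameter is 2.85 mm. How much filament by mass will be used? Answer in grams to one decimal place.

151.2 g

Infill region = 248 − 98.4, so 149.6 cm³.
Infill deposited: 0.25 × 149.6 → 37.4 cm³.
Support: 0.05 × 248 → 12.4 cm³.
Total extruded = 98.4 + 37.4 + 12.4 = 148.2 cm³.
Mass = 148.2 × 1.02, so 151.164 g.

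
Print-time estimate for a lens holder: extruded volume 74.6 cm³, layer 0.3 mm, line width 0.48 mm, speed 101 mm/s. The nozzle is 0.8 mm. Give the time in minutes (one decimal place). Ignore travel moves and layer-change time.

85.5 minutes

Line area = 0.3 × 0.48 = 0.144 mm².
Total extruded path = 74600/0.144 = 518055.6 mm.
Print-move time = 518055.6 / 101, so 5129.3 s.
That's 5129.3 s → 85.5 minutes.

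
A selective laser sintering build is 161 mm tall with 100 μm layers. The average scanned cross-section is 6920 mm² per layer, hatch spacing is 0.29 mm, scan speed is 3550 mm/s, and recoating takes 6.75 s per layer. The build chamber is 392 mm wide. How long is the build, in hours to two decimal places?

Number of layers: 161 / 0.1 → 1610 (rounded up).
Hatch length per layer = 6920 / 0.29, so 23862.1 mm.
Laser time per layer = 23862.1 / 3550, so 6.7217 s.
Time per layer = 6.7217 + 6.75 = 13.4717 s.
1610 layers × 13.4717 s/layer = 21689.437 s, i.e. 6.02 hours.

6.02 hours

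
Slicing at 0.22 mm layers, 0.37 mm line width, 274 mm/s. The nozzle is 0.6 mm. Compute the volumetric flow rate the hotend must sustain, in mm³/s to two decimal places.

Bead cross-section = 0.22 × 0.37, so 0.0814 mm².
Q = v·A = 274 × 0.0814 = 22.30 mm³/s.

22.30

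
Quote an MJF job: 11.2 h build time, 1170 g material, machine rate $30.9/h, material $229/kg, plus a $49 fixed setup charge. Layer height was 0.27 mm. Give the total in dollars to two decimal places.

Machine-time cost: 30.9 × 11.2 → $346.08.
Material charge = 229 × 1170/1000 = $267.93.
Total = 346.08 + 267.93 + 49 = $663.01.

$663.01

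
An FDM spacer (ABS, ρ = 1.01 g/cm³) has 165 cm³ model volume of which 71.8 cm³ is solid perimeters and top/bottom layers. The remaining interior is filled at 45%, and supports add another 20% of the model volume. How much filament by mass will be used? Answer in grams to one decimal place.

Infill region = 165 − 71.8 = 93.2 cm³.
Infill deposited = 0.45 × 93.2 = 41.94 cm³.
Support = 0.20 × 165 = 33 cm³.
Total extruded = 71.8 + 41.94 + 33, so 146.74 cm³.
Mass = 146.74 × 1.01, so 148.2074 g.

148.2 g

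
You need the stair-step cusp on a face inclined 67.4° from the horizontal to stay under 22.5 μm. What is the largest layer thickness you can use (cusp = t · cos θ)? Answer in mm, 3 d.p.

Layer height = cusp / cos(67.4°) = 0.0225 / 0.3843 = 0.059 mm.

0.059 mm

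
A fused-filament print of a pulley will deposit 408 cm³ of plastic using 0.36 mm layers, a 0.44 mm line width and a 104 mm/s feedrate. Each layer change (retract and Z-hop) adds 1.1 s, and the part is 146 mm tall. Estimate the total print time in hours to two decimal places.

7.00 hours

Bead cross-section = 0.36 × 0.44, so 0.1584 mm².
Total extruded path = 408000/0.1584 = 2575757.6 mm.
Time extruding = 2575757.6 / 104 = 24766.9 s.
Number of layers: 146 / 0.36 → 406 (rounded up).
Non-print overhead = 406 × 1.1, so 446.6 s.
Total = 24766.9 + 446.6 = 25213.5 s = 7.00 hours.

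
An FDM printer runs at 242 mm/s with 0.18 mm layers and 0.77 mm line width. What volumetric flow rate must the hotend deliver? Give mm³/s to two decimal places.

Bead cross-section = 0.18 × 0.77, so 0.1386 mm².
Q = v·A = 242 × 0.1386 = 33.54 mm³/s.

33.54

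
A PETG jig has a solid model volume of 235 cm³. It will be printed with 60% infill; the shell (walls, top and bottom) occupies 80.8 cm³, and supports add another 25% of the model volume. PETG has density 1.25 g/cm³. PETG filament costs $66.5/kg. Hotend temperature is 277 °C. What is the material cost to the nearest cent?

Volume inside the shell = 235 − 80.8, so 154.2 cm³.
Deposited infill: 0.60 × 154.2 → 92.52 cm³.
Support: 0.25 × 235 → 58.75 cm³.
Total extruded = 80.8 + 92.52 + 58.75, so 232.07 cm³.
Mass: 232.07 × 1.25 → 290.0875 g.
Cost = 290.0875 g / 1000 × $66.5/kg = $19.29.

$19.29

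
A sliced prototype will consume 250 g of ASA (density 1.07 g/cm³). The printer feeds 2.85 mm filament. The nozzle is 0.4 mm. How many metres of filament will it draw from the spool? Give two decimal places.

Volume = 250 g / 1.07 g·cm⁻³ = 233.6449 cm³ = 233644.9 mm³.
Filament cross-section = π × (2.85/2)² = 6.3794 mm².
Length = 233644.9 / 6.3794 = 36624.9 mm = 36.62 m.

36.62 m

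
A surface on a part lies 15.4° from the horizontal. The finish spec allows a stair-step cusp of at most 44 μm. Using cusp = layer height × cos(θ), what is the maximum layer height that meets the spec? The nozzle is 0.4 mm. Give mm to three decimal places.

0.046 mm

cos(15.4°) = 0.9641; t_max = 0.044/0.9641 = 0.046 mm.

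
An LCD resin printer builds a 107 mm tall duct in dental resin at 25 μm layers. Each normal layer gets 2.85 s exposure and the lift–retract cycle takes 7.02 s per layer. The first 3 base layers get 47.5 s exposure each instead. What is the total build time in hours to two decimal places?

11.77 hours

Layers = ⌈107/0.025⌉ = 4280.
Base layers = 3 × (47.5 + 7.02) = 163.56 s.
Remaining layers = 4277 × (2.85 + 7.02) = 42213.99 s.
Sum: 163.56 + 42213.99 = 42377.55 s → 11.77 hours.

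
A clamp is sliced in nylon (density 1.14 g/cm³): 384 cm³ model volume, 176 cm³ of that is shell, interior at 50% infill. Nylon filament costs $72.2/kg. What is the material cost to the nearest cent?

$23.05

Interior volume = 384 − 176, so 208 cm³.
Infill volume = 0.50 × 208, so 104 cm³.
Total printed volume: 176 + 104 → 280 cm³.
Mass = 280 × 1.14 = 319.2 g.
Cost = 319.2 g / 1000 × $72.2/kg = $23.05.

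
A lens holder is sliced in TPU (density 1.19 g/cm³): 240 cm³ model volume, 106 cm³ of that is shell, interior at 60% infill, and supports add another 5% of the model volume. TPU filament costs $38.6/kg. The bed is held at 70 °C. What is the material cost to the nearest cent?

$9.11

Infill region: 240 − 106 → 134 cm³.
Infill deposited = 0.60 × 134, so 80.4 cm³.
Support: 0.05 × 240 → 12 cm³.
Total extruded: 106 + 80.4 + 12 → 198.4 cm³.
Mass = 198.4 × 1.19 = 236.096 g.
Cost = 236.096 g / 1000 × $38.6/kg = $9.11.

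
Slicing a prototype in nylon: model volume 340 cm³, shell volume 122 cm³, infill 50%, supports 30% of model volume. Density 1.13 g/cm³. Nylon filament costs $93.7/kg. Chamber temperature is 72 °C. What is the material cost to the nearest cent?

Volume inside the shell: 340 − 122 → 218 cm³.
Deposited infill = 0.50 × 218 = 109 cm³.
Support = 0.30 × 340, so 102 cm³.
Total printed volume = 122 + 109 + 102 = 333 cm³.
Mass = 333 × 1.13, so 376.29 g.
At $93.7/kg: 376.29/1000 × 93.7 = $35.26.

$35.26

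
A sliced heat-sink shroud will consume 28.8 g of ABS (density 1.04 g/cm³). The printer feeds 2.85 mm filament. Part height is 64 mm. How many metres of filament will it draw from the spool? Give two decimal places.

4.34 m

Extruded volume: 28.8/1.04 = 27.6923 cm³ (27692.3 mm³).
Cross-section of 2.85 mm filament: π·(2.85/2)² = 6.3794 mm².
L = V/A = 27692.3/6.3794 = 4340.89 mm → 4.34 m.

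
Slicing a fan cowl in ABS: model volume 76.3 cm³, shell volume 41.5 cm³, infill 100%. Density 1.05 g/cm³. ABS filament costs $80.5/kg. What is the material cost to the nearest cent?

Interior volume: 76.3 − 41.5 → 34.8 cm³.
Infill volume: 1.00 × 34.8 → 34.8 cm³.
Total printed volume: 41.5 + 34.8 → 76.3 cm³.
Mass = 76.3 × 1.05 = 80.115 g.
Cost = 80.115 g / 1000 × $80.5/kg = $6.45.

$6.45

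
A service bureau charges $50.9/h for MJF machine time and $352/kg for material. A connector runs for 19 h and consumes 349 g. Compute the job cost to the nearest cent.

Time charge = 50.9 × 19 = $967.10.
Material cost = 352 × 349/1000 = $122.848.
Job cost: 967.10 + 122.848 = 1089.948 ≈ $1089.95.

$1089.95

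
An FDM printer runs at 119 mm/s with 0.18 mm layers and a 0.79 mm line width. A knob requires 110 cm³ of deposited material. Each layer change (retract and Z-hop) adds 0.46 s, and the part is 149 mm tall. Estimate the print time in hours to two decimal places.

1.91 hours

Line area: 0.18 × 0.79 → 0.1422 mm².
Path length: 110000 mm³ / 0.1422 mm² → 773558.4 mm.
Extrusion time: 773558.4 / 119 → 6500.5 s.
Layers = ⌈149/0.18⌉ = 828.
Z-hop total: 828 × 0.46 → 380.88 s.
Total = 6500.5 + 380.88 = 6881.38 s = 1.91 hours.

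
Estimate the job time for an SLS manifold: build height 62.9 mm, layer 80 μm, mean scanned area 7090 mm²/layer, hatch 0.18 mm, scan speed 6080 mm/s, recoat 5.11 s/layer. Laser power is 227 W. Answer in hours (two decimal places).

2.53 hours

Layer count = ceil(62.9 / 0.08) = 787.
Per-layer scan distance = 7090 / 0.18, so 39388.9 mm.
Per-layer scan time = 39388.9 / 6080 = 6.4784 s.
Time per layer: 6.4784 + 5.11 → 11.5884 s.
Total: 787 × 11.5884 s = 9120.0708 s → 2.53 hours.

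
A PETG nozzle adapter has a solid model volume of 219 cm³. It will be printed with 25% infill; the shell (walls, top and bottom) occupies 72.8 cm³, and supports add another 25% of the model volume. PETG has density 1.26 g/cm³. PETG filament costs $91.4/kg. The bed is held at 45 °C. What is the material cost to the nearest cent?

$18.90

Interior volume = 219 − 72.8, so 146.2 cm³.
Deposited infill = 0.25 × 146.2 = 36.55 cm³.
Support = 0.25 × 219, so 54.75 cm³.
Total printed volume = 72.8 + 36.55 + 54.75, so 164.1 cm³.
Mass: 164.1 × 1.26 → 206.766 g.
Cost = 206.766 g / 1000 × $91.4/kg = $18.90.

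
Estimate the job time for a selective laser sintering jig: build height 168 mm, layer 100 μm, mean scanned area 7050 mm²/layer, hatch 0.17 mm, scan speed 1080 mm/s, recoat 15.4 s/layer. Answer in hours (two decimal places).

25.11 hours

Number of layers: 168 / 0.1 → 1680 (rounded up).
Per-layer scan distance: 7050 / 0.17 → 41470.6 mm.
Per-layer scan time: 41470.6 / 1080 → 38.3987 s.
Layer cycle = 38.3987 + 15.4 = 53.7987 s.
Build time = 1680 × 53.7987 = 90381.816 s = 25.11 hours.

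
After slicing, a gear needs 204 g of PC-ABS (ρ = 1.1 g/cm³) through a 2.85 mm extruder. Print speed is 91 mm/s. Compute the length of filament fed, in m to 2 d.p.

29.07 m

Extruded volume: 204/1.1 = 185.4545 cm³ (185454.5 mm³).
A = π r² = π × 1.425² = 6.3794 mm².
Length = 185454.5 / 6.3794 = 29070.84 mm = 29.07 m.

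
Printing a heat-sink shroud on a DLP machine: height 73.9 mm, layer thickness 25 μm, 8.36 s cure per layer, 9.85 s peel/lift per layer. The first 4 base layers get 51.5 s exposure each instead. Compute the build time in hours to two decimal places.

Layers = ⌈73.9/0.025⌉ = 2956.
Base layers: 4 × (51.5 + 9.85) → 245.4 s.
Remaining layers = 2952 × (8.36 + 9.85) = 53755.92 s.
Sum: 245.4 + 53755.92 = 54001.32 s → 15.00 hours.

15.00 hours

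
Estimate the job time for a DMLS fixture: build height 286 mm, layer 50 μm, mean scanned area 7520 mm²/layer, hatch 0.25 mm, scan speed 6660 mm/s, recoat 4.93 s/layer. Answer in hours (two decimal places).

15.01 hours

Number of layers: 286 / 0.05 → 5720 (rounded up).
Scan path per layer = 7520 / 0.25 = 30080 mm.
Scan time per layer = 30080 / 6660 = 4.5165 s.
Time per layer: 4.5165 + 4.93 → 9.4465 s.
Total: 5720 × 9.4465 s = 54033.98 s → 15.01 hours.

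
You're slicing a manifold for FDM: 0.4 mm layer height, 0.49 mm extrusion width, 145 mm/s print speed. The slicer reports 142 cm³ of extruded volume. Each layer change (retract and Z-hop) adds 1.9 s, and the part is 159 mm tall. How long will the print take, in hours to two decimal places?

1.60 hours

Extrusion cross-section = 0.4 × 0.49 = 0.196 mm².
Total extruded path = 142000/0.196 = 724489.8 mm.
Time extruding = 724489.8 / 145 = 4996.5 s.
Layer count = ceil(159 / 0.4) = 398.
Z-hop total: 398 × 1.9 → 756.2 s.
Total = 4996.5 + 756.2 = 5752.7 s = 1.60 hours.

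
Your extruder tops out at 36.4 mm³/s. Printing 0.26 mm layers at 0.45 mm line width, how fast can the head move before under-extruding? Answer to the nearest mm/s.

Extrusion cross-section = 0.26 × 0.45 = 0.117 mm².
Max speed = 36.4 / 0.117 = 311.11 ≈ 311 mm/s.

311 mm/s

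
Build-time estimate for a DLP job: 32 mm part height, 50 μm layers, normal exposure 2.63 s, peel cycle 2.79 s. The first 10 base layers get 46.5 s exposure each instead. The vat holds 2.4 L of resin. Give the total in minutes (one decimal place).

Layers = ⌈32/0.05⌉ = 640.
Bottom layers: 10 × (46.5 + 2.79) → 492.9 s.
Remaining layers = 630 × (2.63 + 2.79) = 3414.6 s.
Sum: 492.9 + 3414.6 = 3907.5 s → 65.1 minutes.

65.1 minutes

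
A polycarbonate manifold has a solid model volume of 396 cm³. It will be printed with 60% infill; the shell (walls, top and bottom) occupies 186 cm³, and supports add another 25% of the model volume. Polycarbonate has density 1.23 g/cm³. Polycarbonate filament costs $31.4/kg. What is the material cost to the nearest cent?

Volume inside the shell = 396 − 186 = 210 cm³.
Infill volume = 0.60 × 210, so 126 cm³.
Support = 0.25 × 396 = 99 cm³.
Total extruded: 186 + 126 + 99 → 411 cm³.
Mass = 411 × 1.23 = 505.53 g.
Cost = 505.53 g / 1000 × $31.4/kg = $15.87.

$15.87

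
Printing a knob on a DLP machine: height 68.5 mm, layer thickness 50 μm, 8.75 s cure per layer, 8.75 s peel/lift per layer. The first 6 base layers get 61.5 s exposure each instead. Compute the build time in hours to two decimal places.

Layer count = ceil(68.5 / 0.05) = 1370.
Burn-in layers = 6 × (61.5 + 8.75) = 421.5 s.
Normal layers = 1364 × (8.75 + 8.75) = 23870 s.
Total = 421.5 + 23870 = 24291.5 s = 6.75 hours.

6.75 hours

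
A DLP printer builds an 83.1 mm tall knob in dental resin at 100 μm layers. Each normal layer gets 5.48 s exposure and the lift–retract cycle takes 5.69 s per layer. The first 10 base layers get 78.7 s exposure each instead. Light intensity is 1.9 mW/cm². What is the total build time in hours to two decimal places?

Layer count = ceil(83.1 / 0.1) = 831.
Burn-in layers = 10 × (78.7 + 5.69) = 843.9 s.
Normal layers: 821 × (5.48 + 5.69) → 9170.57 s.
Total = 843.9 + 9170.57 = 10014.47 s = 2.78 hours.

2.78 hours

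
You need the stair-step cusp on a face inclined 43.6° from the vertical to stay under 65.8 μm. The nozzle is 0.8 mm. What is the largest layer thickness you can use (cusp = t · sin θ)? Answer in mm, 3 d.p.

0.095 mm

t = h_c / sin θ = 0.0658 / 0.6896 = 0.095 mm.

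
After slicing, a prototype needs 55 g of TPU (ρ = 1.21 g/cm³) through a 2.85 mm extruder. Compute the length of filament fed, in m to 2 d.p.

7.13 m

Volume = 55 g / 1.21 g·cm⁻³ = 45.4545 cm³ = 45454.5 mm³.
Cross-section of 2.85 mm filament: π·(2.85/2)² = 6.3794 mm².
Length = 45454.5 / 6.3794 = 7125.2 mm = 7.13 m.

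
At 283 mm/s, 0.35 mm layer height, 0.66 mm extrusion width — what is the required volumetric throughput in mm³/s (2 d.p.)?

65.37

Extrusion cross-section = 0.35 × 0.66 = 0.231 mm².
Volumetric flow = 283 × 0.231 = 65.37 mm³/s.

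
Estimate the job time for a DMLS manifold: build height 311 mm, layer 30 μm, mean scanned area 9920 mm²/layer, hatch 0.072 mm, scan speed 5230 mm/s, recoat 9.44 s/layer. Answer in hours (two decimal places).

103.05 hours

Number of layers: 311 / 0.03 → 10367 (rounded up).
Per-layer scan distance = 9920 / 0.072, so 137777.8 mm.
Per-layer scan time = 137777.8 / 5230 = 26.3437 s.
Layer cycle = 26.3437 + 9.44 = 35.7837 s.
10367 layers × 35.7837 s/layer = 370969.6179 s, i.e. 103.05 hours.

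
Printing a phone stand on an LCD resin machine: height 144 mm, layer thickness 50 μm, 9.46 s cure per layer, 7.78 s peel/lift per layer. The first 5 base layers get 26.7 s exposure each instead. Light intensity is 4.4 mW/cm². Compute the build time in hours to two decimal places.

13.82 hours

Number of layers: 144 / 0.05 → 2880 (rounded up).
Burn-in layers = 5 × (26.7 + 7.78), so 172.4 s.
Remaining layers = 2875 × (9.46 + 7.78) = 49565 s.
Sum: 172.4 + 49565 = 49737.4 s → 13.82 hours.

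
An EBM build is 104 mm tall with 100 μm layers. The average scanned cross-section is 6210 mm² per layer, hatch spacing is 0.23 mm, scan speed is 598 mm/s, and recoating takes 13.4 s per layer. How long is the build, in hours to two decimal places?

Layer count = ceil(104 / 0.1) = 1040.
Scan path per layer = 6210 / 0.23 = 27000 mm.
Scan time per layer: 27000 / 598 → 45.1505 s.
Time per layer = 45.1505 + 13.4 = 58.5505 s.
1040 layers × 58.5505 s/layer = 60892.52 s, i.e. 16.91 hours.

16.91 hours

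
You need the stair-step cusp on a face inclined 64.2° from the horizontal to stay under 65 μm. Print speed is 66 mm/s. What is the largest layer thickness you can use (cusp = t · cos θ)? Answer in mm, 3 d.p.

Layer height = cusp / cos(64.2°) = 0.065 / 0.4352 = 0.149 mm.

0.149 mm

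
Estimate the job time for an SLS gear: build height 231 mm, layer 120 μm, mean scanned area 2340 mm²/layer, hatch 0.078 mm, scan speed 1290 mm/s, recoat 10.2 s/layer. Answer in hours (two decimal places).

Layer count = ceil(231 / 0.12) = 1925.
Scan path per layer = 2340 / 0.078 = 30000 mm.
Laser time per layer = 30000 / 1290, so 23.2558 s.
Time per layer: 23.2558 + 10.2 → 33.4558 s.
Build time = 1925 × 33.4558 = 64402.415 s = 17.89 hours.

17.89 hours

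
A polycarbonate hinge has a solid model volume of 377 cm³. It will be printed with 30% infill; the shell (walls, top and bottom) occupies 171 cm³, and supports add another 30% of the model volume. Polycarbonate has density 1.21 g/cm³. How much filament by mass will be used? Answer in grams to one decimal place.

418.5 g

Volume inside the shell = 377 − 171 = 206 cm³.
Infill deposited = 0.30 × 206, so 61.8 cm³.
Support = 0.30 × 377, so 113.1 cm³.
Total extruded = 171 + 61.8 + 113.1, so 345.9 cm³.
Mass: 345.9 × 1.21 → 418.539 g.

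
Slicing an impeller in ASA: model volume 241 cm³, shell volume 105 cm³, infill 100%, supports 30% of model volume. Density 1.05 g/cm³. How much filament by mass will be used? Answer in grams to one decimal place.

Volume inside the shell: 241 − 105 → 136 cm³.
Deposited infill = 1.00 × 136, so 136 cm³.
Support = 0.30 × 241, so 72.3 cm³.
Total printed volume = 105 + 136 + 72.3 = 313.3 cm³.
Mass: 313.3 × 1.05 → 328.965 g.

329.0 g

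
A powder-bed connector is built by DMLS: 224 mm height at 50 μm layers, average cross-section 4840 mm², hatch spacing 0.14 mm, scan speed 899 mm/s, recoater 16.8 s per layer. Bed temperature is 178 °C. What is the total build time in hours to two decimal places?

Layers = ⌈224/0.05⌉ = 4480.
Hatch length per layer = 4840 / 0.14, so 34571.4 mm.
Laser time per layer: 34571.4 / 899 → 38.4554 s.
Time per layer: 38.4554 + 16.8 → 55.2554 s.
Total: 4480 × 55.2554 s = 247544.192 s → 68.76 hours.

68.76 hours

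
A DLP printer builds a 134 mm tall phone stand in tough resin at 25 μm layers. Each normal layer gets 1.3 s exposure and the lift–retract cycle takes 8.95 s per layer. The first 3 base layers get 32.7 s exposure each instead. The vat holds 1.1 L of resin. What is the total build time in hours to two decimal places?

15.29 hours

Layer count = ceil(134 / 0.025) = 5360.
Base layers = 3 × (32.7 + 8.95) = 124.95 s.
Remaining layers = 5357 × (1.3 + 8.95), so 54909.25 s.
Total = 124.95 + 54909.25 = 55034.2 s = 15.29 hours.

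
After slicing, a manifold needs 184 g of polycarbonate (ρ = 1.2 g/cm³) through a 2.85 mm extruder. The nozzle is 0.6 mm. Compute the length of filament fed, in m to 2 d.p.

Volume = 184 g / 1.2 g·cm⁻³ = 153.3333 cm³ = 153333.3 mm³.
Filament cross-section = π × (2.85/2)² = 6.3794 mm².
Length = 153333.3 / 6.3794 = 24035.69 mm = 24.04 m.

24.04 m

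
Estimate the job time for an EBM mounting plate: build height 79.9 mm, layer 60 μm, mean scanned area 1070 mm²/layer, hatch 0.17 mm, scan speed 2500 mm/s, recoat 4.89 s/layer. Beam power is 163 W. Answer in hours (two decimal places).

Layer count = ceil(79.9 / 0.06) = 1332.
Per-layer scan distance = 1070 / 0.17, so 6294.1 mm.
Scan time per layer = 6294.1 / 2500 = 2.5176 s.
Per-layer time = 2.5176 + 4.89, so 7.4076 s.
1332 layers × 7.4076 s/layer = 9866.9232 s, i.e. 2.74 hours.

2.74 hours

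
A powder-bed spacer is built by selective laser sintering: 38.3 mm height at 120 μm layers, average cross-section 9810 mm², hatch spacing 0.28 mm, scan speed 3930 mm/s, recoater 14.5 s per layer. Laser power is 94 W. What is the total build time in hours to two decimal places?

Layers = ⌈38.3/0.12⌉ = 320.
Hatch length per layer = 9810 / 0.28 = 35035.7 mm.
Per-layer scan time = 35035.7 / 3930, so 8.9149 s.
Per-layer time = 8.9149 + 14.5, so 23.4149 s.
Build time = 320 × 23.4149 = 7492.768 s = 2.08 hours.

2.08 hours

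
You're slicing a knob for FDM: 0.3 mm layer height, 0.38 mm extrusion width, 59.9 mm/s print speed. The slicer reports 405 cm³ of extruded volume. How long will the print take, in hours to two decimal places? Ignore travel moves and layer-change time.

16.47 hours

Line area = 0.3 × 0.38 = 0.114 mm².
Toolpath length = 405 cm³ / 0.114 mm² = 405000 / 0.114 = 3552631.6 mm.
Time extruding = 3552631.6 / 59.9 = 59309.4 s.
That's 59309.4 s → 16.47 hours.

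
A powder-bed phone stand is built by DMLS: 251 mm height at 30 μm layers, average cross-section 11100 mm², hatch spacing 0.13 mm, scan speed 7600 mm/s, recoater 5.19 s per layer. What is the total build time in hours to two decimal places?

Number of layers: 251 / 0.03 → 8367 (rounded up).
Hatch length per layer: 11100 / 0.13 → 85384.6 mm.
Per-layer scan time = 85384.6 / 7600 = 11.2348 s.
Time per layer = 11.2348 + 5.19, so 16.4248 s.
8367 layers × 16.4248 s/layer = 137426.3016 s, i.e. 38.17 hours.

38.17 hours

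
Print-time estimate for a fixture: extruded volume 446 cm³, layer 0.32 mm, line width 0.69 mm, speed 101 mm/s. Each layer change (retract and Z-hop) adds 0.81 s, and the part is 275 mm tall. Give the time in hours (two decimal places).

5.75 hours

Bead cross-section = 0.32 × 0.69, so 0.2208 mm².
Toolpath length = 446 cm³ / 0.2208 mm² = 446000 / 0.2208 = 2019927.5 mm.
Print-move time = 2019927.5 / 101, so 19999.3 s.
Layers = ⌈275/0.32⌉ = 860.
Z-hop total = 860 × 0.81, so 696.6 s.
Total = 19999.3 + 696.6 = 20695.9 s = 5.75 hours.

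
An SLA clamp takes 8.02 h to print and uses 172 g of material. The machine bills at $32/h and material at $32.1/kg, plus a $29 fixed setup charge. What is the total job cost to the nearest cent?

$291.16

Machine-time cost = 32 × 8.02, so $256.64.
Feedstock cost: 32.1 × 172/1000 → $5.5212.
Adding setup: 256.64 + 5.5212 + 29 → 291.1612 ≈ $291.16.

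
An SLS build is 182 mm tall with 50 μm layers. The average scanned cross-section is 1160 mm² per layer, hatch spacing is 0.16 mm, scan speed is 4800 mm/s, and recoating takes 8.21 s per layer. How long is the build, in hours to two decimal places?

9.83 hours

Number of layers: 182 / 0.05 → 3640 (rounded up).
Hatch length per layer = 1160 / 0.16 = 7250 mm.
Laser time per layer = 7250 / 4800, so 1.5104 s.
Layer cycle: 1.5104 + 8.21 → 9.7204 s.
3640 layers × 9.7204 s/layer = 35382.256 s, i.e. 9.83 hours.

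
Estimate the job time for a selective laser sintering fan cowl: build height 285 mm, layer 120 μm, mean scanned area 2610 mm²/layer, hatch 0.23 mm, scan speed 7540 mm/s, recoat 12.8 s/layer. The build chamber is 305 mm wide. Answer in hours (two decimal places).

Layer count = ceil(285 / 0.12) = 2375.
Per-layer scan distance = 2610 / 0.23 = 11347.8 mm.
Scan time per layer = 11347.8 / 7540 = 1.505 s.
Per-layer time = 1.505 + 12.8, so 14.305 s.
Build time = 2375 × 14.305 = 33974.375 s = 9.44 hours.

9.44 hours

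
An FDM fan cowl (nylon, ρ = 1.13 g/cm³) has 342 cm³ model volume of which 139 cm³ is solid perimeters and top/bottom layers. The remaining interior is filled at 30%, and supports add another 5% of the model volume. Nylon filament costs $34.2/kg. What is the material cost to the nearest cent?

$8.39

Volume inside the shell: 342 − 139 → 203 cm³.
Infill deposited: 0.30 × 203 → 60.9 cm³.
Support: 0.05 × 342 → 17.1 cm³.
Total extruded = 139 + 60.9 + 17.1 = 217 cm³.
Mass: 217 × 1.13 → 245.21 g.
At $34.2/kg: 245.21/1000 × 34.2 = $8.39.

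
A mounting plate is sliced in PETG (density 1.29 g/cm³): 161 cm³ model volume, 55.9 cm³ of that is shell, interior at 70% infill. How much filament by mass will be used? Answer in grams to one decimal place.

Interior volume = 161 − 55.9, so 105.1 cm³.
Infill volume = 0.70 × 105.1 = 73.57 cm³.
Deposited volume: 55.9 + 73.57 → 129.47 cm³.
Mass = 129.47 × 1.29 = 167.0163 g.

167.0 g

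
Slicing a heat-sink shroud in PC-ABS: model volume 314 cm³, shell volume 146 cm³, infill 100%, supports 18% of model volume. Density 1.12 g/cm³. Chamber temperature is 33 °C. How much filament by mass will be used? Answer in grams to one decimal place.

415.0 g

Interior volume = 314 − 146 = 168 cm³.
Deposited infill = 1.00 × 168, so 168 cm³.
Support: 0.18 × 314 → 56.52 cm³.
Total printed volume = 146 + 168 + 56.52, so 370.52 cm³.
Mass = 370.52 × 1.12 = 414.9824 g.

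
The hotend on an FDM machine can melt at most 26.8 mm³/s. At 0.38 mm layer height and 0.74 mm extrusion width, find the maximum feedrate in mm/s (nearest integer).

95 mm/s

Bead cross-section = 0.38 × 0.74, so 0.2812 mm².
Max speed = 26.8 / 0.2812 = 95.31 ≈ 95 mm/s.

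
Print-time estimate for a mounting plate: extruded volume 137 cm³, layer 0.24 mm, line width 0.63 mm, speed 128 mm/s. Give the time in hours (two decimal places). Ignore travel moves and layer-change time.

Bead cross-section = 0.24 × 0.63 = 0.1512 mm².
Toolpath length = 137 cm³ / 0.1512 mm² = 137000 / 0.1512 = 906084.7 mm.
Time extruding: 906084.7 / 128 → 7078.8 s.
7078.8 s = 1.97 hours.

1.97 hours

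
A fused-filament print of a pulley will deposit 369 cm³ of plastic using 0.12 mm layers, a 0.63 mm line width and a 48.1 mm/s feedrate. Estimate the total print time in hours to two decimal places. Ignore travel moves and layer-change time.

Bead cross-section: 0.12 × 0.63 → 0.0756 mm².
Total extruded path = 369000/0.0756 = 4880952.4 mm.
Print-move time: 4880952.4 / 48.1 → 101475.1 s.
In the requested units: 101475.1 s = 28.19 hours.

28.19 hours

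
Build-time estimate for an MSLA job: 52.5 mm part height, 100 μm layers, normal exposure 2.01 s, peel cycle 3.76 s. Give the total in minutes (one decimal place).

Number of layers: 52.5 / 0.1 → 525 (rounded up).
Each layer takes: 2.01 + 3.76 → 5.77 s.
Build time: 525 × 5.77 s = 3029.25 s, i.e. 50.5 minutes.

50.5 minutes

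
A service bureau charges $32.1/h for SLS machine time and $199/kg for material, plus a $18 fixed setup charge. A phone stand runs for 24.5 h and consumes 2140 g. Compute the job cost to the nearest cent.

$1230.31

Machine cost = 32.1 × 24.5, so $786.45.
Feedstock cost = 199 × 2140/1000, so $425.86.
Total = 786.45 + 425.86 + 18 = $1230.31.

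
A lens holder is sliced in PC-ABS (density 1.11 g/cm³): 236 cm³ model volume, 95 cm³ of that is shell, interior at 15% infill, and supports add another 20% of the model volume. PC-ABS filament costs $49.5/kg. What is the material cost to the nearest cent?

Interior volume: 236 − 95 → 141 cm³.
Deposited infill: 0.15 × 141 → 21.15 cm³.
Support: 0.20 × 236 → 47.2 cm³.
Total extruded = 95 + 21.15 + 47.2, so 163.35 cm³.
Mass = 163.35 × 1.11 = 181.3185 g.
At $49.5/kg: 181.3185/1000 × 49.5 = $8.98.

$8.98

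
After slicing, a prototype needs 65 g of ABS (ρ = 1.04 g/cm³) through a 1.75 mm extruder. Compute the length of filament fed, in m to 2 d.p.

Volume = 65 g / 1.04 g·cm⁻³ = 62.5 cm³ = 62500 mm³.
A = π r² = π × 0.875² = 2.4053 mm².
Length = 62500 / 2.4053 = 25984.28 mm = 25.98 m.

25.98 m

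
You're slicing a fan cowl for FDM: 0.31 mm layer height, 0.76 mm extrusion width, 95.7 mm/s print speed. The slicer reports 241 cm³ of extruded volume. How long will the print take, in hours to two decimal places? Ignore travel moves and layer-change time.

2.97 hours

Extrusion cross-section = 0.31 × 0.76 = 0.2356 mm².
Total extruded path = 241000/0.2356 = 1022920.2 mm.
Time extruding = 1022920.2 / 95.7 = 10688.8 s.
In the requested units: 10688.8 s = 2.97 hours.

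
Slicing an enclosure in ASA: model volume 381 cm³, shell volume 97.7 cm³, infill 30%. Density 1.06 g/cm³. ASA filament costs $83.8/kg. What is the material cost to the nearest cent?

$16.23

Interior volume: 381 − 97.7 → 283.3 cm³.
Infill volume = 0.30 × 283.3, so 84.99 cm³.
Deposited volume: 97.7 + 84.99 → 182.69 cm³.
Mass: 182.69 × 1.06 → 193.6514 g.
Cost = 193.6514 g / 1000 × $83.8/kg = $16.23.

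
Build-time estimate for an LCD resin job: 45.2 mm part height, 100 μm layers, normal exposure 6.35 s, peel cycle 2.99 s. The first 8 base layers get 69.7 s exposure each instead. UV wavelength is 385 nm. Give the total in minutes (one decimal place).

Layer count = ceil(45.2 / 0.1) = 452.
Base layers: 8 × (69.7 + 2.99) → 581.52 s.
Regular layers = 444 × (6.35 + 2.99), so 4146.96 s.
Sum: 581.52 + 4146.96 = 4728.48 s → 78.8 minutes.

78.8 minutes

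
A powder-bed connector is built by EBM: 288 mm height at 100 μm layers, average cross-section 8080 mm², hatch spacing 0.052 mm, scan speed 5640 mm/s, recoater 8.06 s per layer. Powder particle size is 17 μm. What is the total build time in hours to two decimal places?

28.49 hours

Layer count = ceil(288 / 0.1) = 2880.
Hatch length per layer = 8080 / 0.052 = 155384.6 mm.
Beam time per layer = 155384.6 / 5640 = 27.5505 s.
Layer cycle = 27.5505 + 8.06 = 35.6105 s.
Build time = 2880 × 35.6105 = 102558.24 s = 28.49 hours.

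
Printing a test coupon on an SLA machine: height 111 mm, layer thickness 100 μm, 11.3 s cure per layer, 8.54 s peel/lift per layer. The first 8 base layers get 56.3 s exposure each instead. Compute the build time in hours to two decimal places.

Number of layers: 111 / 0.1 → 1110 (rounded up).
Burn-in layers = 8 × (56.3 + 8.54), so 518.72 s.
Regular layers = 1102 × (11.3 + 8.54) = 21863.68 s.
Total = 518.72 + 21863.68 = 22382.4 s = 6.22 hours.

6.22 hours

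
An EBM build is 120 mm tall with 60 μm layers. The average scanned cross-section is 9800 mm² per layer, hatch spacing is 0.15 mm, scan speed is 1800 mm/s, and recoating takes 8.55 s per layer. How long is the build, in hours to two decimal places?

24.91 hours

Layers = ⌈120/0.06⌉ = 2000.
Per-layer scan distance: 9800 / 0.15 → 65333.3 mm.
Per-layer scan time: 65333.3 / 1800 → 36.2963 s.
Time per layer = 36.2963 + 8.55, so 44.8463 s.
Total: 2000 × 44.8463 s = 89692.6 s → 24.91 hours.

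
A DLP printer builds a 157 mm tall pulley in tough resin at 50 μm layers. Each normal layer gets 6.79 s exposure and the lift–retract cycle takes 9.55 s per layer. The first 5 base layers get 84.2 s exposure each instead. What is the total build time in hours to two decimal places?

14.36 hours

Number of layers: 157 / 0.05 → 3140 (rounded up).
Base layers = 5 × (84.2 + 9.55) = 468.75 s.
Remaining layers: 3135 × (6.79 + 9.55) → 51225.9 s.
Total = 468.75 + 51225.9 = 51694.65 s = 14.36 hours.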